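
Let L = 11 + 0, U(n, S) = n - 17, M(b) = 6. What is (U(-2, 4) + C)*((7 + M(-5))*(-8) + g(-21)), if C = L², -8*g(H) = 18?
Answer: -21675/2 ≈ -10838.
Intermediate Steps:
g(H) = -9/4 (g(H) = -⅛*18 = -9/4)
U(n, S) = -17 + n
L = 11
C = 121 (C = 11² = 121)
(U(-2, 4) + C)*((7 + M(-5))*(-8) + g(-21)) = ((-17 - 2) + 121)*((7 + 6)*(-8) - 9/4) = (-19 + 121)*(13*(-8) - 9/4) = 102*(-104 - 9/4) = 102*(-425/4) = -21675/2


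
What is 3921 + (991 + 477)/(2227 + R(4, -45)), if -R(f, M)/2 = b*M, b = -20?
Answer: 1675735/427 ≈ 3924.4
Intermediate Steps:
R(f, M) = 40*M (R(f, M) = -(-40)*M = 40*M)
3921 + (991 + 477)/(2227 + R(4, -45)) = 3921 + (991 + 477)/(2227 + 40*(-45)) = 3921 + 1468/(2227 - 1800) = 3921 + 1468/427 = 1675735/427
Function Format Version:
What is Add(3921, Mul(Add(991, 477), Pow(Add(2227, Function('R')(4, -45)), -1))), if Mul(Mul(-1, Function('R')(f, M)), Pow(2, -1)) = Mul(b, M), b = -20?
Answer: Rational(1675735, 427) ≈ 3924.4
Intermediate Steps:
Function('R')(f, M) = Mul(40, M) (Function('R')(f, M) = Mul(-2, Mul(-20, M)) = Mul(40, M))
Add(3921, Mul(Add(991, 477), Pow(Add(2227, Function('R')(4, -45)), -1))) = Add(3921, Mul(Add(991, 477), Pow(Add(2227, Mul(40, -45)), -1))) = Add(3921, Mul(1468, Pow(Add(2227, -1800), -1))) = Add(3921, Mul(1468, Pow(427, -1))) = Add(3921, Mul(1468, Rational(1, 427))) = Add(3921, Rational(1468, 427)) = Rational(1675735, 427)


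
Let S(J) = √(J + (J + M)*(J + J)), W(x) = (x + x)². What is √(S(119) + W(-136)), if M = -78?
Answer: √(73984 + √9877) ≈ 272.18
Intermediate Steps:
W(x) = 4*x² (W(x) = (2*x)² = 4*x²)
S(J) = √(J + 2*J*(-78 + J)) (S(J) = √(J + (J - 78)*(J + J)) = √(J + (-78 + J)*(2*J)) = √(J + 2*J*(-78 + J)))
√(S(119) + W(-136)) = √(√(119*(-155 + 2*119)) + 4*(-136)²) = √(√(119*(-155 + 238)) + 4*18496) = √(√(119*83) + 73984) = √(√9877 + 73984) = √(73984 + √9877)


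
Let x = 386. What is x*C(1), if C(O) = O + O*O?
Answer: 772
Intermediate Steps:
C(O) = O + O²
x*C(1) = 386*(1*(1 + 1)) = 386*(1*2) = 386*2 = 772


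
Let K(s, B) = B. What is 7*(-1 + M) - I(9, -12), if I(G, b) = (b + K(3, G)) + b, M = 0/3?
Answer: 8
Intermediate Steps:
M = 0 (M = 0*(⅓) = 0)
I(G, b) = G + 2*b (I(G, b) = (b + G) + b = (G + b) + b = G + 2*b)
7*(-1 + M) - I(9, -12) = 7*(-1 + 0) - (9 + 2*(-12)) = 7*(-1) - (9 - 24) = -7 - 1*(-15) = -7 + 15 = 8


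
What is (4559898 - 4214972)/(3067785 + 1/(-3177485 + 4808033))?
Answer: 562418399448/5002170696181 ≈ 0.11243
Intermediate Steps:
(4559898 - 4214972)/(3067785 + 1/(-3177485 + 4808033)) = 344926/(3067785 + 1/1630548) = 344926/(5002170696181/1630548) = 344926*(1630548/5002170696181) = 562418399448/5002170696181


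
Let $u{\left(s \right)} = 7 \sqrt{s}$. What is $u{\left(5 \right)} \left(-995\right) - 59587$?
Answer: $-59587 - 6965 \sqrt{5} \approx -75161.0$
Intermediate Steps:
$u{\left(5 \right)} \left(-995\right) - 59587 = 7 \sqrt{5} \left(-995\right) - 59587 = - 6965 \sqrt{5} - 59587 = -59587 - 6965 \sqrt{5}$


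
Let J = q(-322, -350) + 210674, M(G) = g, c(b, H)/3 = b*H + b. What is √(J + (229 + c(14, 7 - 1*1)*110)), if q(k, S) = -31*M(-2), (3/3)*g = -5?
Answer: √243398 ≈ 493.35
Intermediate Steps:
c(b, H) = 3*b + 3*H*b (c(b, H) = 3*(b*H + b) = 3*(H*b + b) = 3*(b + H*b) = 3*b + 3*H*b)
g = -5
M(G) = -5
q(k, S) = 155 (q(k, S) = -31*(-5) = 155)
J = 210829 (J = 155 + 210674 = 210829)
√(J + (229 + c(14, 7 - 1*1)*110)) = √(210829 + (229 + (3*14*(1 + (7 - 1*1)))*110)) = √(210829 + (229 + (3*14*(1 + (7 - 1)))*110)) = √(210829 + (229 + (3*14*(1 + 6))*110)) = √(210829 + (229 + (3*14*7)*110)) = √(210829 + (229 + 294*110)) = √(210829 + (229 + 32340)) = √(210829 + 32569) = √243398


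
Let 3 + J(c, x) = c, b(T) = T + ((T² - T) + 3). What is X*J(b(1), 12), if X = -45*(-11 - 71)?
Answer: 3690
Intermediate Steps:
b(T) = 3 + T² (b(T) = T + (3 + T² - T) = 3 + T²)
J(c, x) = -3 + c
X = 3690 (X = -45*(-82) = 3690)
X*J(b(1), 12) = 3690*(-3 + (3 + 1²)) = 3690*(-3 + (3 + 1)) = 3690*(-3 + 4) = 3690*1 = 3690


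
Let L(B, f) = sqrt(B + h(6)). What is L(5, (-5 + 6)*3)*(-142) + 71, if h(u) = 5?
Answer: 71 - 142*sqrt(10) ≈ -378.04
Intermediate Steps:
L(B, f) = sqrt(5 + B) (L(B, f) = sqrt(B + 5) = sqrt(5 + B))
L(5, (-5 + 6)*3)*(-142) + 71 = sqrt(5 + 5)*(-142) + 71 = sqrt(10)*(-142) + 71 = -142*sqrt(10) + 71 = 71 - 142*sqrt(10)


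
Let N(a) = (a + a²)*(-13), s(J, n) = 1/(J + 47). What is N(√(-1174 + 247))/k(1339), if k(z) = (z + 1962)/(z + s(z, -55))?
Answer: 2484989845/508354 - 24126115*I*√103/1525062 ≈ 4888.3 - 160.55*I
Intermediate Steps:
s(J, n) = 1/(47 + J)
k(z) = (1962 + z)/(z + 1/(47 + z)) (k(z) = (z + 1962)/(z + 1/(47 + z)) = (1962 + z)/(z + 1/(47 + z)))
N(a) = -13*a - 13*a²
N(√(-1174 + 247))/k(1339) = (-13*√(-1174 + 247)*(1 + √(-1174 + 247)))/(((47 + 1339)*(1962 + 1339)/(1 + 1339*(47 + 1339)))) = (-13*√(-927)*(1 + √(-927)))/((1386*3301/(1 + 1339*1386))) = (-13*3*I*√103*(1 + 3*I*√103))/((1386*3301/(1 + 1855854))) = (-39*I*√103*(1 + 3*I*√103))/((1386*3301/1855855)) = (-39*I*√103*(1 + 3*I*√103))/(((1/1855855)*1386*3301)) = (-39*I*√103*(1 + 3*I*√103))/(4575186/1855855) = -39*I*√103*(1 + 3*I*√103)*(1855855/4575186) = -24126115*I*√103*(1 + 3*I*√103)/1525062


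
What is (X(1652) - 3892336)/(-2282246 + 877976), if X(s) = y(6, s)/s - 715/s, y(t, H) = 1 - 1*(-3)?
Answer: 6430139783/2319854040 ≈ 2.7718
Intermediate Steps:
y(t, H) = 4 (y(t, H) = 1 + 3 = 4)
X(s) = -711/s (X(s) = 4/s - 715/s = -711/s)
(X(1652) - 3892336)/(-2282246 + 877976) = (-711/1652 - 3892336)/(-2282246 + 877976) = (-711*1/1652 - 3892336)/(-1404270) = (-711/1652 - 3892336)*(-1/1404270) = -6430139783/1652*(-1/1404270) = 6430139783/2319854040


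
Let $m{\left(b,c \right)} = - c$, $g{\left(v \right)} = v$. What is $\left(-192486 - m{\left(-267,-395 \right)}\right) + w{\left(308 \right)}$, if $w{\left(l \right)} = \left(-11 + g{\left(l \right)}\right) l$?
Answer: $-101405$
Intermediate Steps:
$w{\left(l \right)} = l \left(-11 + l\right)$ ($w{\left(l \right)} = \left(-11 + l\right) l = l \left(-11 + l\right)$)
$\left(-192486 - m{\left(-267,-395 \right)}\right) + w{\left(308 \right)} = \left(-192486 - \left(-1\right) \left(-395\right)\right) + 308 \left(-11 + 308\right) = \left(-192486 - 395\right) + 308 \cdot 297 = \left(-192486 - 395\right) + 91476 = -192881 + 91476 = -101405$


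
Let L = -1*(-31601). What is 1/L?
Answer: 1/31601 ≈ 3.1645e-5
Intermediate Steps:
L = 31601
1/L = 1/31601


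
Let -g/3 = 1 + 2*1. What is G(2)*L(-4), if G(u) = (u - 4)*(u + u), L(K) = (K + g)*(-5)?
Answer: -520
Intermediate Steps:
g = -9 (g = -3*(1 + 2*1) = -3*(1 + 2) = -3*3 = -9)
L(K) = 45 - 5*K (L(K) = (K - 9)*(-5) = (-9 + K)*(-5) = 45 - 5*K)
G(u) = 2*u*(-4 + u) (G(u) = (-4 + u)*(2*u) = 2*u*(-4 + u))
G(2)*L(-4) = (2*2*(-4 + 2))*(45 - 5*(-4)) = (2*2*(-2))*(45 + 20) = -8*65 = -520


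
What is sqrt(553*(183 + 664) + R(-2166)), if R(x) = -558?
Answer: sqrt(467833) ≈ 683.98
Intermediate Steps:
sqrt(553*(183 + 664) + R(-2166)) = sqrt(553*(183 + 664) - 558) = sqrt(553*847 - 558) = sqrt(468391 - 558) = sqrt(467833)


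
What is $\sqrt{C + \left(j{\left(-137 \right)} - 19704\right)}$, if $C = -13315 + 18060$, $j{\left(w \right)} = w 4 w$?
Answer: $\sqrt{60117} \approx 245.19$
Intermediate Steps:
$j{\left(w \right)} = 4 w^{2}$ ($j{\left(w \right)} = 4 w w = 4 w^{2}$)
$C = 4745$
$\sqrt{C + \left(j{\left(-137 \right)} - 19704\right)} = \sqrt{4745 + \left(4 \left(-137\right)^{2} - 19704\right)} = \sqrt{4745 + \left(4 \cdot 18769 - 19704\right)} = \sqrt{4745 + \left(75076 - 19704\right)} = \sqrt{4745 + 55372} = \sqrt{60117}$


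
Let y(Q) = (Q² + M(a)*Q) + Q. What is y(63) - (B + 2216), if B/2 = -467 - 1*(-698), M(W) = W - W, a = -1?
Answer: 1354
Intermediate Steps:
M(W) = 0
B = 462 (B = 2*(-467 - 1*(-698)) = 2*(-467 + 698) = 2*231 = 462)
y(Q) = Q + Q² (y(Q) = (Q² + 0*Q) + Q = (Q² + 0) + Q = Q² + Q = Q + Q²)
y(63) - (B + 2216) = 63*(1 + 63) - (462 + 2216) = 63*64 - 1*2678 = 4032 - 2678 = 1354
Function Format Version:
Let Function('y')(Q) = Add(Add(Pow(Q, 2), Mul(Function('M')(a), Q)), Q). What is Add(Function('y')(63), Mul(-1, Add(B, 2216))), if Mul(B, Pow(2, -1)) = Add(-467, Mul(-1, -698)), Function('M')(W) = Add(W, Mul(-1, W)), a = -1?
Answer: 1354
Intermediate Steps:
Function('M')(W) = 0
B = 462 (B = Mul(2, Add(-467, Mul(-1, -698))) = Mul(2, Add(-467, 698)) = Mul(2, 231) = 462)
Function('y')(Q) = Add(Q, Pow(Q, 2)) (Function('y')(Q) = Add(Add(Pow(Q, 2), Mul(0, Q)), Q) = Add(Add(Pow(Q, 2), 0), Q) = Add(Pow(Q, 2), Q) = Add(Q, Pow(Q, 2)))
Add(Function('y')(63), Mul(-1, Add(B, 2216))) = Add(Mul(63, Add(1, 63)), Mul(-1, Add(462, 2216))) = Add(Mul(63, 64), Mul(-1, 2678)) = Add(4032, -2678) = 1354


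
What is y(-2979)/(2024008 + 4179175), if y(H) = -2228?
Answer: -2228/6203183 ≈ -0.00035917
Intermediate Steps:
y(-2979)/(2024008 + 4179175) = -2228/(2024008 + 4179175) = -2228/6203183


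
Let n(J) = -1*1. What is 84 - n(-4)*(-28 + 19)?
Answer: 75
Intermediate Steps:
n(J) = -1
84 - n(-4)*(-28 + 19) = 84 - (-1)*(-28 + 19) = 84 - (-1)*(-9) = 84 - 1*9 = 84 - 9 = 75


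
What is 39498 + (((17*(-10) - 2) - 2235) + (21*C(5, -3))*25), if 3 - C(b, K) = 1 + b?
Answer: 35516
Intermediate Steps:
C(b, K) = 2 - b (C(b, K) = 3 - (1 + b) = 3 + (-1 - b) = 2 - b)
39498 + (((17*(-10) - 2) - 2235) + (21*C(5, -3))*25) = 39498 + (((17*(-10) - 2) - 2235) + (21*(2 - 1*5))*25) = 39498 + (((-170 - 2) - 2235) + (21*(2 - 5))*25) = 39498 + ((-172 - 2235) + (21*(-3))*25) = 39498 + (-2407 - 63*25) = 39498 + (-2407 - 1575) = 39498 - 3982 = 35516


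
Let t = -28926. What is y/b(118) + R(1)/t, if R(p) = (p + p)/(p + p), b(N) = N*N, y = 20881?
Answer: 301994941/201382812 ≈ 1.4996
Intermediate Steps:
b(N) = N²
R(p) = 1 (R(p) = (2*p)/((2*p)) = (2*p)*(1/(2*p)) = 1)
y/b(118) + R(1)/t = 20881/(118²) + 1/(-28926) = 20881/13924 + 1*(-1/28926) = 20881*(1/13924) - 1/28926 = 20881/13924 - 1/28926 = 301994941/201382812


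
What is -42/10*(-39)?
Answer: 819/5 ≈ 163.80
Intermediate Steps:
-42/10*(-39) = -3*7/5*(-39) = -21/5*(-39) = 819/5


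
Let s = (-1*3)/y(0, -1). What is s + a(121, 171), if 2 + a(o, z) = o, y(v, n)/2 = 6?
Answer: 475/4 ≈ 118.75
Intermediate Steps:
y(v, n) = 12 (y(v, n) = 2*6 = 12)
a(o, z) = -2 + o
s = -¼ (s = -1*3/12 = -3*1/12 = -¼ ≈ -0.25000)
s + a(121, 171) = -¼ + (-2 + 121) = -¼ + 119 = 475/4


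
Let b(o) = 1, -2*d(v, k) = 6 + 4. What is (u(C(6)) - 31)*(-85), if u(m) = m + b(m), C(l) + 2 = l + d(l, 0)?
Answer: 2635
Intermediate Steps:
d(v, k) = -5 (d(v, k) = -(6 + 4)/2 = -½*10 = -5)
C(l) = -7 + l (C(l) = -2 + (l - 5) = -2 + (-5 + l) = -7 + l)
u(m) = 1 + m (u(m) = m + 1 = 1 + m)
(u(C(6)) - 31)*(-85) = ((1 + (-7 + 6)) - 31)*(-85) = ((1 - 1) - 31)*(-85) = (0 - 31)*(-85) = -31*(-85) = 2635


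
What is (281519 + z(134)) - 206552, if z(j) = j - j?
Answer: 74967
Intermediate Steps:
z(j) = 0
(281519 + z(134)) - 206552 = (281519 + 0) - 206552 = 281519 - 206552 = 74967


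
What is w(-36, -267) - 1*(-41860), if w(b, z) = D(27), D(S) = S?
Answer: 41887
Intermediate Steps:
w(b, z) = 27
w(-36, -267) - 1*(-41860) = 27 - 1*(-41860) = 27 + 41860 = 41887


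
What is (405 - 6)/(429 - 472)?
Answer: -399/43 ≈ -9.2791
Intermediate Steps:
(405 - 6)/(429 - 472) = 399/(-43) = 399*(-1/43) = -399/43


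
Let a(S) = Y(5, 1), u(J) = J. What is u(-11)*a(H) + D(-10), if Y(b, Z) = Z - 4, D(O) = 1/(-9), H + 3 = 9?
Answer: 296/9 ≈ 32.889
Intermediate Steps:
H = 6 (H = -3 + 9 = 6)
D(O) = -⅑
Y(b, Z) = -4 + Z
a(S) = -3 (a(S) = -4 + 1 = -3)
u(-11)*a(H) + D(-10) = -11*(-3) - ⅑ = 33 - ⅑ = 296/9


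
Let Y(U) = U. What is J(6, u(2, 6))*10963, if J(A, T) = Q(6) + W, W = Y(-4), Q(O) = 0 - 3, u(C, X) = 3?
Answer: -76741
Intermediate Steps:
Q(O) = -3
W = -4
J(A, T) = -7 (J(A, T) = -3 - 4 = -7)
J(6, u(2, 6))*10963 = -7*10963 = -76741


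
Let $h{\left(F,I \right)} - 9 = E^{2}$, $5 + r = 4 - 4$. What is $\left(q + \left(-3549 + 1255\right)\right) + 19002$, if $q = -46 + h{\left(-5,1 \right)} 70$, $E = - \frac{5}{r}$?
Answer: $17362$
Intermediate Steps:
$r = -5$ ($r = -5 + \left(4 - 4\right) = -5 + 0 = -5$)
$E = 1$ ($E = - \frac{5}{-5} = \left(-5\right) \left(- \frac{1}{5}\right) = 1$)
$h{\left(F,I \right)} = 10$ ($h{\left(F,I \right)} = 9 + 1^{2} = 9 + 1 = 10$)
$q = 654$ ($q = -46 + 10 \cdot 70 = -46 + 700 = 654$)
$\left(q + \left(-3549 + 1255\right)\right) + 19002 = \left(654 + \left(-3549 + 1255\right)\right) + 19002 = \left(654 - 2294\right) + 19002 = -1640 + 19002 = 17362$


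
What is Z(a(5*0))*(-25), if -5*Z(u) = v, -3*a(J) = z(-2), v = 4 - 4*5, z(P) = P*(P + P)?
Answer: -80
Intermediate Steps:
z(P) = 2*P² (z(P) = P*(2*P) = 2*P²)
v = -16 (v = 4 - 20 = -16)
a(J) = -8/3 (a(J) = -2*(-2)²/3 = -2*4/3 = -⅓*8 = -8/3)
Z(u) = 16/5 (Z(u) = -⅕*(-16) = 16/5)
Z(a(5*0))*(-25) = (16/5)*(-25) = -80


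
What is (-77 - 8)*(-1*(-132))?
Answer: -11220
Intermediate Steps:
(-77 - 8)*(-1*(-132)) = -85*132 = -11220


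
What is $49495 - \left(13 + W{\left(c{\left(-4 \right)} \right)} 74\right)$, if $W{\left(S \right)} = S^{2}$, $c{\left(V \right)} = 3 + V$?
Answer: $49408$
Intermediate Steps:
$49495 - \left(13 + W{\left(c{\left(-4 \right)} \right)} 74\right) = 49495 - \left(13 + \left(3 - 4\right)^{2} \cdot 74\right) = 49495 - \left(13 + \left(-1\right)^{2} \cdot 74\right) = 49495 - \left(13 + 1 \cdot 74\right) = 49495 - \left(13 + 74\right) = 49495 - 87 = 49408$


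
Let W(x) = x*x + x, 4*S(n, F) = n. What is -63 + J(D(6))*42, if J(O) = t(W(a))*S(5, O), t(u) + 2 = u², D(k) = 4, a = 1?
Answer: 42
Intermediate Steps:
S(n, F) = n/4
W(x) = x + x² (W(x) = x² + x = x + x²)
t(u) = -2 + u²
J(O) = 5/2 (J(O) = (-2 + (1*(1 + 1))²)*((¼)*5) = (-2 + (1*2)²)*(5/4) = (-2 + 2²)*(5/4) = (-2 + 4)*(5/4) = 2*(5/4) = 5/2)
-63 + J(D(6))*42 = -63 + (5/2)*42 = -63 + 105 = 42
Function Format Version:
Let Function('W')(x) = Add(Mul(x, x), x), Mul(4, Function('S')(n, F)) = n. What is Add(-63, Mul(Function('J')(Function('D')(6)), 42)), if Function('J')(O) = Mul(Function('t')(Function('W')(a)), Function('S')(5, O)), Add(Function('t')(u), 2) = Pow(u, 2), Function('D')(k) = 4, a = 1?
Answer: 42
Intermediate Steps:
Function('S')(n, F) = Mul(Rational(1, 4), n)
Function('W')(x) = Add(x, Pow(x, 2)) (Function('W')(x) = Add(Pow(x, 2), x) = Add(x, Pow(x, 2)))
Function('t')(u) = Add(-2, Pow(u, 2))
Function('J')(O) = Rational(5, 2) (Function('J')(O) = Mul(Add(-2, Pow(Mul(1, Add(1, 1)), 2)), Mul(Rational(1, 4), 5)) = Mul(Add(-2, Pow(Mul(1, 2), 2)), Rational(5, 4)) = Mul(Add(-2, Pow(2, 2)), Rational(5, 4)) = Mul(Add(-2, 4), Rational(5, 4)) = Mul(2, Rational(5, 4)) = Rational(5, 2))
Add(-63, Mul(Function('J')(Function('D')(6)), 42)) = Add(-63, Mul(Rational(5, 2), 42)) = Add(-63, 105) = 42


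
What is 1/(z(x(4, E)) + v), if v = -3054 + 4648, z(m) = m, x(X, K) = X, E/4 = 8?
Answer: 1/1598 ≈ 0.00062578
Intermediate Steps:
E = 32 (E = 4*8 = 32)
v = 1594
1/(z(x(4, E)) + v) = 1/(4 + 1594) = 1/1598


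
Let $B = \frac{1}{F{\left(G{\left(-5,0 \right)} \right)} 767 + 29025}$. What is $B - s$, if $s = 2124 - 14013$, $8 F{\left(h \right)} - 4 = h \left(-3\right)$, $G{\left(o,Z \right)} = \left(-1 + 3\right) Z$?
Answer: $\frac{699275315}{58817} \approx 11889.0$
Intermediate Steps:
$G{\left(o,Z \right)} = 2 Z$
$F{\left(h \right)} = \frac{1}{2} - \frac{3 h}{8}$ ($F{\left(h \right)} = \frac{1}{2} + \frac{h \left(-3\right)}{8} = \frac{1}{2} + \frac{\left(-3\right) h}{8} = \frac{1}{2} - \frac{3 h}{8}$)
$s = -11889$ ($s = 2124 - 14013 = -11889$)
$B = \frac{2}{58817}$ ($B = \frac{1}{\left(\frac{1}{2} - \frac{3 \cdot 2 \cdot 0}{8}\right) 767 + 29025} = \frac{1}{\left(\frac{1}{2} - 0\right) 767 + 29025} = \frac{1}{\left(\frac{1}{2} + 0\right) 767 + 29025} = \frac{1}{\frac{1}{2} \cdot 767 + 29025} = \frac{1}{\frac{767}{2} + 29025} = \frac{1}{\frac{58817}{2}} = \frac{2}{58817} \approx 3.4004 \cdot 10^{-5}$)
$B - s = \frac{2}{58817} - -11889 = \frac{2}{58817} + 11889 = \frac{699275315}{58817}$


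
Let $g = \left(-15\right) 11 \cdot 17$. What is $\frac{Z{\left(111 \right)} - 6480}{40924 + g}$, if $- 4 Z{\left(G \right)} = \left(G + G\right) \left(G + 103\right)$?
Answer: $- \frac{18357}{38119} \approx -0.48157$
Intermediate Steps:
$Z{\left(G \right)} = - \frac{G \left(103 + G\right)}{2}$ ($Z{\left(G \right)} = - \frac{\left(G + G\right) \left(G + 103\right)}{4} = - \frac{2 G \left(103 + G\right)}{4} = - \frac{G \left(103 + G\right)}{2}$)
$g = -2805$ ($g = \left(-165\right) 17 = -2805$)
$\frac{Z{\left(111 \right)} - 6480}{40924 + g} = \frac{\left(- \frac{1}{2}\right) 111 \left(103 + 111\right) - 6480}{40924 - 2805} = \frac{\left(- \frac{1}{2}\right) 111 \cdot 214 - 6480}{38119} = \left(-11877 - 6480\right) \frac{1}{38119} = \left(-18357\right) \frac{1}{38119} = - \frac{18357}{38119}$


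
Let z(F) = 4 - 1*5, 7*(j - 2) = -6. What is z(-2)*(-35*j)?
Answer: 40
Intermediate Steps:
j = 8/7 (j = 2 + (1/7)*(-6) = 2 - 6/7 = 8/7 ≈ 1.1429)
z(F) = -1 (z(F) = 4 - 5 = -1)
z(-2)*(-35*j) = -(-35)*8/7 = -1*(-40) = 40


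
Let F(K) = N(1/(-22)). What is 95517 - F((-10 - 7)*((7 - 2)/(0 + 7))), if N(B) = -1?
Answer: 95518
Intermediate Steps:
F(K) = -1
95517 - F((-10 - 7)*((7 - 2)/(0 + 7))) = 95517 - 1*(-1) = 95517 + 1 = 95518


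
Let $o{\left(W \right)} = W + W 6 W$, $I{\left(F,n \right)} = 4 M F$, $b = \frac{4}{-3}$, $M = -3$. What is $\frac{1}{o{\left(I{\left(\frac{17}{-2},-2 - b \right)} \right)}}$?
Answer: $\frac{1}{62526} \approx 1.5993 \cdot 10^{-5}$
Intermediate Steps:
$b = - \frac{4}{3}$ ($b = 4 \left(- \frac{1}{3}\right) = - \frac{4}{3} \approx -1.3333$)
$I{\left(F,n \right)} = - 12 F$ ($I{\left(F,n \right)} = 4 \left(-3\right) F = - 12 F$)
$o{\left(W \right)} = W + 6 W^{2}$ ($o{\left(W \right)} = W + 6 W W = W + 6 W^{2}$)
$\frac{1}{o{\left(I{\left(\frac{17}{-2},-2 - b \right)} \right)}} = \frac{1}{- 12 \frac{17}{-2} \left(1 + 6 \left(- 12 \frac{17}{-2}\right)\right)} = \frac{1}{- 12 \cdot 17 \left(- \frac{1}{2}\right) \left(1 + 6 \left(- 12 \cdot 17 \left(- \frac{1}{2}\right)\right)\right)} = \frac{1}{\left(-12\right) \left(- \frac{17}{2}\right) \left(1 + 6 \left(\left(-12\right) \left(- \frac{17}{2}\right)\right)\right)} = \frac{1}{102 \left(1 + 6 \cdot 102\right)} = \frac{1}{102 \left(1 + 612\right)} = \frac{1}{102 \cdot 613} = \frac{1}{62526}$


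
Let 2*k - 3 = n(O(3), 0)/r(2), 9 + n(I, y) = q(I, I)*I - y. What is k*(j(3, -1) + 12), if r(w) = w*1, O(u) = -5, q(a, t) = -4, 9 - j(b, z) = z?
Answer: 187/2 ≈ 93.500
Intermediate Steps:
j(b, z) = 9 - z
n(I, y) = -9 - y - 4*I (n(I, y) = -9 + (-4*I - y) = -9 + (-y - 4*I) = -9 - y - 4*I)
r(w) = w
k = 17/4 (k = 3/2 + ((-9 - 1*0 - 4*(-5))/2)/2 = 3/2 + ((-9 + 0 + 20)*(½))/2 = 3/2 + (11*(½))/2 = 3/2 + (½)*(11/2) = 3/2 + 11/4 = 17/4 ≈ 4.2500)
k*(j(3, -1) + 12) = 17*((9 - 1*(-1)) + 12)/4 = 17*((9 + 1) + 12)/4 = 17*(10 + 12)/4 = (17/4)*22 = 187/2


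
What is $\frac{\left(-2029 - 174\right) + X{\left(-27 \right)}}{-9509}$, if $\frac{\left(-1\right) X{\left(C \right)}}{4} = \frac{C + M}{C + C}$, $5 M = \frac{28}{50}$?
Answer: $\frac{201131}{867375} \approx 0.23188$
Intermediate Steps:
$M = \frac{14}{125}$ ($M = \frac{28 \cdot \frac{1}{50}}{5} = \frac{1}{5} \cdot \frac{14}{25} = \frac{14}{125} \approx 0.112$)
$X{\left(C \right)} = - \frac{2 \left(\frac{14}{125} + C\right)}{C}$ ($X{\left(C \right)} = - 4 \frac{C + \frac{14}{125}}{C + C} = - 4 \frac{\frac{14}{125} + C}{2 C} = - \frac{2 \left(\frac{14}{125} + C\right)}{C}$)
$\frac{\left(-2029 - 174\right) + X{\left(-27 \right)}}{-9509} = \frac{\left(-2029 - 174\right) - \left(2 + \frac{28}{125 \left(-27\right)}\right)}{-9509} = \left(-2203 - \frac{6722}{3375}\right) \left(- \frac{1}{9509}\right) = \left(- \frac{7441847}{3375}\right) \left(- \frac{1}{9509}\right) = \frac{201131}{867375}$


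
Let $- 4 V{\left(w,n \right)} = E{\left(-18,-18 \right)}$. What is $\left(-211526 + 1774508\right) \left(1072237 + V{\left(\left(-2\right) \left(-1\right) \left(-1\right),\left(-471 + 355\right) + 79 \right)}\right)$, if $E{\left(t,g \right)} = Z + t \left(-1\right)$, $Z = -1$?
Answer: $\frac{3351760976121}{2} \approx 1.6759 \cdot 10^{12}$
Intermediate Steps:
$E{\left(t,g \right)} = -1 - t$ ($E{\left(t,g \right)} = -1 + t \left(-1\right) = -1 - t$)
$V{\left(w,n \right)} = - \frac{17}{4}$ ($V{\left(w,n \right)} = - \frac{-1 - -18}{4} = - \frac{-1 + 18}{4} = \left(- \frac{1}{4}\right) 17 = - \frac{17}{4}$)
$\left(-211526 + 1774508\right) \left(1072237 + V{\left(\left(-2\right) \left(-1\right) \left(-1\right),\left(-471 + 355\right) + 79 \right)}\right) = \left(-211526 + 1774508\right) \left(1072237 - \frac{17}{4}\right) = 1562982 \cdot \frac{4288931}{4} = \frac{3351760976121}{2}$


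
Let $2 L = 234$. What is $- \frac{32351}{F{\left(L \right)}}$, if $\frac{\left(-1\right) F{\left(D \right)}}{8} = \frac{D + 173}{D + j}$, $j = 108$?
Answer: $\frac{1455795}{464} \approx 3137.5$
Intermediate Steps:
$L = 117$ ($L = \frac{1}{2} \cdot 234 = 117$)
$F{\left(D \right)} = - \frac{8 \left(173 + D\right)}{108 + D}$ ($F{\left(D \right)} = - 8 \frac{D + 173}{D + 108} = - 8 \frac{173 + D}{108 + D} = - \frac{8 \left(173 + D\right)}{108 + D}$)
$- \frac{32351}{F{\left(L \right)}} = - \frac{32351}{8 \frac{1}{108 + 117} \left(-173 - 117\right)} = - \frac{32351}{8 \cdot \frac{1}{225} \left(-173 - 117\right)} = - \frac{32351}{8 \cdot \frac{1}{225} \left(-290\right)} = - \frac{32351}{- \frac{464}{45}} = \left(-32351\right) \left(- \frac{45}{464}\right) = \frac{1455795}{464}$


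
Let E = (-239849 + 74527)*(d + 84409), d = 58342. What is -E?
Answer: 23599880822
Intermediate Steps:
E = -23599880822 (E = (-239849 + 74527)*(58342 + 84409) = -165322*142751 = -23599880822)
-E = -1*(-23599880822) = 23599880822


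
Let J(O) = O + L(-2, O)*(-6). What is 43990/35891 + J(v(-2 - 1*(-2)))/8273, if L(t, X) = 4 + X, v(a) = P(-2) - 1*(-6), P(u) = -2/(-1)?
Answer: 361632246/296926243 ≈ 1.2179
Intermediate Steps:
P(u) = 2 (P(u) = -2*(-1) = 2)
v(a) = 8 (v(a) = 2 - 1*(-6) = 2 + 6 = 8)
J(O) = -24 - 5*O (J(O) = O + (4 + O)*(-6) = O + (-24 - 6*O) = -24 - 5*O)
43990/35891 + J(v(-2 - 1*(-2)))/8273 = 43990/35891 + (-24 - 5*8)/8273 = 43990*(1/35891) + (-24 - 40)*(1/8273) = 43990/35891 - 64*1/8273 = 43990/35891 - 64/8273 = 361632246/296926243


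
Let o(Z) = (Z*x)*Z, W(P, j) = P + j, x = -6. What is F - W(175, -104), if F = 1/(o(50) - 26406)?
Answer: -2939827/41406 ≈ -71.000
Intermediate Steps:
o(Z) = -6*Z² (o(Z) = (Z*(-6))*Z = (-6*Z)*Z = -6*Z²)
F = -1/41406 (F = 1/(-6*50² - 26406) = 1/(-6*2500 - 26406) = 1/(-15000 - 26406) = 1/(-41406) = -1/41406 ≈ -2.4151e-5)
F - W(175, -104) = -1/41406 - (175 - 104) = -1/41406 - 1*71 = -1/41406 - 71 = -2939827/41406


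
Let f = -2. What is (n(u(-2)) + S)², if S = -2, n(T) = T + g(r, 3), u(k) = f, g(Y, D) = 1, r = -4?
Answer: 9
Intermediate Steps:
u(k) = -2
n(T) = 1 + T (n(T) = T + 1 = 1 + T)
(n(u(-2)) + S)² = ((1 - 2) - 2)² = (-1 - 2)² = (-3)² = 9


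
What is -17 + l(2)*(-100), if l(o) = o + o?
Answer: -417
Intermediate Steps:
l(o) = 2*o
-17 + l(2)*(-100) = -17 + (2*2)*(-100) = -17 + 4*(-100) = -17 - 400 = -417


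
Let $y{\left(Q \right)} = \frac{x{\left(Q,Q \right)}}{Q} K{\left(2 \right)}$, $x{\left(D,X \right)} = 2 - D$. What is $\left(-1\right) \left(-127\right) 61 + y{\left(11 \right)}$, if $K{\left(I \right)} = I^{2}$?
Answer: $\frac{85181}{11} \approx 7743.7$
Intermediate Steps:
$y{\left(Q \right)} = \frac{4 \left(2 - Q\right)}{Q}$ ($y{\left(Q \right)} = \frac{2 - Q}{Q} 2^{2} = \frac{2 - Q}{Q} 4 = \frac{4 \left(2 - Q\right)}{Q}$)
$\left(-1\right) \left(-127\right) 61 + y{\left(11 \right)} = \left(-1\right) \left(-127\right) 61 - \left(4 - \frac{8}{11}\right) = 127 \cdot 61 + \left(-4 + 8 \cdot \frac{1}{11}\right) = 7747 + \left(-4 + \frac{8}{11}\right) = 7747 - \frac{36}{11} = \frac{85181}{11}$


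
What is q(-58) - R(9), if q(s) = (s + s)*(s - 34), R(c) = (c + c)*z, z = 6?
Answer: 10564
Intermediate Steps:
R(c) = 12*c (R(c) = (c + c)*6 = (2*c)*6 = 12*c)
q(s) = 2*s*(-34 + s) (q(s) = (2*s)*(-34 + s) = 2*s*(-34 + s))
q(-58) - R(9) = 2*(-58)*(-34 - 58) - 12*9 = 2*(-58)*(-92) - 1*108 = 10672 - 108 = 10564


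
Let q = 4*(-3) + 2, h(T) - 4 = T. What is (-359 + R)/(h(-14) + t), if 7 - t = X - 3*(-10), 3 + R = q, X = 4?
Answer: 372/37 ≈ 10.054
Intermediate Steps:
h(T) = 4 + T
q = -10 (q = -12 + 2 = -10)
R = -13 (R = -3 - 10 = -13)
t = -27 (t = 7 - (4 - 3*(-10)) = 7 - (4 + 30) = 7 - 1*34 = 7 - 34 = -27)
(-359 + R)/(h(-14) + t) = (-359 - 13)/((4 - 14) - 27) = -372/(-10 - 27) = -372/(-37) = -372*(-1/37) = 372/37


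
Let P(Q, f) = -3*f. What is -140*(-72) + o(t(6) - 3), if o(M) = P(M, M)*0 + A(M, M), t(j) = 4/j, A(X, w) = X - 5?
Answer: 30218/3 ≈ 10073.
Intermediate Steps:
A(X, w) = -5 + X
o(M) = -5 + M (o(M) = -3*M*0 + (-5 + M) = 0 + (-5 + M) = -5 + M)
-140*(-72) + o(t(6) - 3) = -140*(-72) + (-5 + (4/6 - 3)) = 10080 + (-5 + (4*(⅙) - 3)) = 10080 + (-5 + (⅔ - 3)) = 10080 + (-5 - 7/3) = 10080 - 22/3 = 30218/3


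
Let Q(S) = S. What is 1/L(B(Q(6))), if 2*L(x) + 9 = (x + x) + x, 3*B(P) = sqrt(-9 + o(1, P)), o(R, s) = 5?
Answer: -18/85 - 4*I/85 ≈ -0.21176 - 0.047059*I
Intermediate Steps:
B(P) = 2*I/3 (B(P) = sqrt(-9 + 5)/3 = sqrt(-4)/3 = (2*I)/3 = 2*I/3)
L(x) = -9/2 + 3*x/2 (L(x) = -9/2 + ((x + x) + x)/2 = -9/2 + (2*x + x)/2 = -9/2 + (3*x)/2 = -9/2 + 3*x/2)
1/L(B(Q(6))) = 1/(-9/2 + 3*(2*I/3)/2) = 1/(-9/2 + I) = 4*(-9/2 - I)/85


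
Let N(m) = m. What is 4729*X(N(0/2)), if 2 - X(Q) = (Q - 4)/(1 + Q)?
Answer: 28374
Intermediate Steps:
X(Q) = 2 - (-4 + Q)/(1 + Q) (X(Q) = 2 - (Q - 4)/(1 + Q) = 2 - (-4 + Q)/(1 + Q))
4729*X(N(0/2)) = 4729*((6 + 0/2)/(1 + 0/2)) = 4729*((6 + 0*(½))/(1 + 0*(½))) = 4729*((6 + 0)/(1 + 0)) = 4729*(6/1) = 4729*(1*6) = 4729*6 = 28374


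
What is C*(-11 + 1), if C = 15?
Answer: -150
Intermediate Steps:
C*(-11 + 1) = 15*(-11 + 1) = 15*(-10) = -150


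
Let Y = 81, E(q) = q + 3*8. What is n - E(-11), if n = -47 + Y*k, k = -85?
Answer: -6945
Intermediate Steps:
E(q) = 24 + q (E(q) = q + 24 = 24 + q)
n = -6932 (n = -47 + 81*(-85) = -47 - 6885 = -6932)
n - E(-11) = -6932 - (24 - 11) = -6932 - 1*13 = -6932 - 13 = -6945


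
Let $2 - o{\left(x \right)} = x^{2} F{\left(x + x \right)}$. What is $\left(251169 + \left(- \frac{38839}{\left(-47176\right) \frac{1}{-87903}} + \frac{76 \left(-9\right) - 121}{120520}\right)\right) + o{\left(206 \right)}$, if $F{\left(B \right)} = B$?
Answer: $- \frac{53472408251961}{3090028} \approx -1.7305 \cdot 10^{7}$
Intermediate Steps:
$o{\left(x \right)} = 2 - 2 x^{3}$ ($o{\left(x \right)} = 2 - x^{2} \left(x + x\right) = 2 - x^{2} \cdot 2 x = 2 - 2 x^{3}$)
$\left(251169 + \left(- \frac{38839}{\left(-47176\right) \frac{1}{-87903}} + \frac{76 \left(-9\right) - 121}{120520}\right)\right) + o{\left(206 \right)} = \left(251169 + \left(- \frac{38839}{\left(-47176\right) \frac{1}{-87903}} + \frac{76 \left(-9\right) - 121}{120520}\right)\right) + \left(2 - 2 \cdot 206^{3}\right) = \left(251169 + \left(- \frac{38839}{\left(-47176\right) \left(- \frac{1}{87903}\right)} + \left(-684 - 121\right) \frac{1}{120520}\right)\right) + \left(2 - 17483632\right) = \left(251169 - \left(\frac{7}{1048} + \frac{38839}{\frac{47176}{87903}}\right)\right) + \left(2 - 17483632\right) = \left(251169 - \frac{223621253053}{3090028}\right) - 17483630 = \frac{552497989679}{3090028} - 17483630 = - \frac{53472408251961}{3090028}$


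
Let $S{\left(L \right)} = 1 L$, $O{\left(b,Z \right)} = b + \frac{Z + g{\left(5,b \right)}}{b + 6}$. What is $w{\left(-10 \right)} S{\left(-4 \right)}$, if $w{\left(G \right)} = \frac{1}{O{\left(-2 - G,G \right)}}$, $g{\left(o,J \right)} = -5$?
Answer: $- \frac{56}{97} \approx -0.57732$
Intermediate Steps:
$O{\left(b,Z \right)} = b + \frac{-5 + Z}{6 + b}$ ($O{\left(b,Z \right)} = b + \frac{Z - 5}{b + 6} = b + \frac{-5 + Z}{6 + b}$)
$S{\left(L \right)} = L$
$w{\left(G \right)} = \frac{4 - G}{-17 + \left(-2 - G\right)^{2} - 5 G}$ ($w{\left(G \right)} = \frac{1}{\frac{1}{6 - \left(2 + G\right)} \left(-5 + G + \left(-2 - G\right)^{2} + 6 \left(-2 - G\right)\right)} = \frac{1}{\frac{1}{4 - G} \left(-5 + G + \left(-2 - G\right)^{2} - \left(12 + 6 G\right)\right)} = \frac{1}{\frac{1}{4 - G} \left(-17 + \left(-2 - G\right)^{2} - 5 G\right)} = \frac{4 - G}{-17 + \left(-2 - G\right)^{2} - 5 G}$)
$w{\left(-10 \right)} S{\left(-4 \right)} = \frac{4 - -10}{-13 + \left(-10\right)^{2} - -10} \left(-4\right) = \frac{4 + 10}{-13 + 100 + 10} \left(-4\right) = \frac{1}{97} \cdot 14 \left(-4\right) = \frac{14}{97} \left(-4\right) = - \frac{56}{97}$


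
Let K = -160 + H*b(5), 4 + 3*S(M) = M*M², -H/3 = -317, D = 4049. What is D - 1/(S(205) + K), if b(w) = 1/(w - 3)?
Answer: 23257638203/5744045 ≈ 4049.0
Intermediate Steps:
H = 951 (H = -3*(-317) = 951)
b(w) = 1/(-3 + w)
S(M) = -4/3 + M³/3 (S(M) = -4/3 + (M*M²)/3 = -4/3 + M³/3)
K = 631/2 (K = -160 + 951/(-3 + 5) = -160 + 951/2 = 631/2 ≈ 315.50)
D - 1/(S(205) + K) = 4049 - 1/((-4/3 + (⅓)*205³) + 631/2) = 4049 - 1/((-4/3 + (⅓)*8615125) + 631/2) = 4049 - 1/((-4/3 + 8615125/3) + 631/2) = 4049 - 1/(2871707 + 631/2) = 4049 - 1/5744045/2 = 4049 - 1*2/5744045 = 4049 - 2/5744045 = 23257638203/5744045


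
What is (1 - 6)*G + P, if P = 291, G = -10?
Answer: 341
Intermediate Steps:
(1 - 6)*G + P = (1 - 6)*(-10) + 291 = -5*(-10) + 291 = 50 + 291 = 341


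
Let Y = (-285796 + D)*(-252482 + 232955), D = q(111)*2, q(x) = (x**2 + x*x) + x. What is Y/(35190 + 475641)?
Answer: 1538011610/170277 ≈ 9032.4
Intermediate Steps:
q(x) = x + 2*x**2 (q(x) = (x**2 + x**2) + x = 2*x**2 + x = x + 2*x**2)
D = 49506 (D = (111*(1 + 2*111))*2 = (111*(1 + 222))*2 = (111*223)*2 = 24753*2 = 49506)
Y = 4614034830 (Y = (-285796 + 49506)*(-252482 + 232955) = -236290*(-19527) = 4614034830)
Y/(35190 + 475641) = 4614034830/(35190 + 475641) = 4614034830/510831 = 4614034830*(1/510831) = 1538011610/170277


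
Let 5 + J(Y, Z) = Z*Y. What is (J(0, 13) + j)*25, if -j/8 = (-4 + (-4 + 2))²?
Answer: -7325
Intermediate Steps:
j = -288 (j = -8*(-4 + (-4 + 2))² = -8*(-4 - 2)² = -8*(-6)² = -8*36 = -288)
J(Y, Z) = -5 + Y*Z (J(Y, Z) = -5 + Z*Y = -5 + Y*Z)
(J(0, 13) + j)*25 = ((-5 + 0*13) - 288)*25 = ((-5 + 0) - 288)*25 = (-5 - 288)*25 = -293*25 = -7325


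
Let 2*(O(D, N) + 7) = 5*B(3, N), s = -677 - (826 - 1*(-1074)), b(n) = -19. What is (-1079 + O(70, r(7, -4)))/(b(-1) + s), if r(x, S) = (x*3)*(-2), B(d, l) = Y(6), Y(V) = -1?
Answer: 2177/5192 ≈ 0.41930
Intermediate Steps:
B(d, l) = -1
s = -2577 (s = -677 - (826 + 1074) = -677 - 1*1900 = -677 - 1900 = -2577)
r(x, S) = -6*x (r(x, S) = (3*x)*(-2) = -6*x)
O(D, N) = -19/2 (O(D, N) = -7 + (5*(-1))/2 = -7 + (1/2)*(-5) = -7 - 5/2 = -19/2)
(-1079 + O(70, r(7, -4)))/(b(-1) + s) = (-1079 - 19/2)/(-19 - 2577) = -2177/2/(-2596) = -2177/2*(-1/2596) = 2177/5192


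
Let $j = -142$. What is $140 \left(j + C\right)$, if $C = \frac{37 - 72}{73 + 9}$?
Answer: $- \frac{817530}{41} \approx -19940.0$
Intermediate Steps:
$C = - \frac{35}{82} \approx -0.42683$
$140 \left(j + C\right) = 140 \left(-142 - \frac{35}{82}\right) = 140 \left(- \frac{11679}{82}\right) = - \frac{817530}{41}$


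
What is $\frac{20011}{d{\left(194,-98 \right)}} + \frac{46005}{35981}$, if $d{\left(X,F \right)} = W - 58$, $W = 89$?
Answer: $\frac{721441946}{1115411} \approx 646.79$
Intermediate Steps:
$d{\left(X,F \right)} = 31$ ($d{\left(X,F \right)} = 89 - 58 = 31$)
$\frac{20011}{d{\left(194,-98 \right)}} + \frac{46005}{35981} = \frac{20011}{31} + \frac{46005}{35981} = \frac{721441946}{1115411}$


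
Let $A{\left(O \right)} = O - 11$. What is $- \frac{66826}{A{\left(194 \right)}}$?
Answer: $- \frac{66826}{183} \approx -365.17$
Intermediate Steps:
$A{\left(O \right)} = -11 + O$ ($A{\left(O \right)} = O - 11 = -11 + O$)
$- \frac{66826}{A{\left(194 \right)}} = - \frac{66826}{-11 + 194} = - \frac{66826}{183}$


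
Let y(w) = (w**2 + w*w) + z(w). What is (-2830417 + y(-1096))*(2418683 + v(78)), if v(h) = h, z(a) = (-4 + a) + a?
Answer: -1040505025741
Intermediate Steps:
z(a) = -4 + 2*a
y(w) = -4 + 2*w + 2*w**2 (y(w) = (w**2 + w*w) + (-4 + 2*w) = (w**2 + w**2) + (-4 + 2*w) = 2*w**2 + (-4 + 2*w) = -4 + 2*w + 2*w**2)
(-2830417 + y(-1096))*(2418683 + v(78)) = (-2830417 + (-4 + 2*(-1096) + 2*(-1096)**2))*(2418683 + 78) = (-2830417 + (-4 - 2192 + 2*1201216))*2418761 = (-2830417 + (-4 - 2192 + 2402432))*2418761 = (-2830417 + 2400236)*2418761 = -430181*2418761 = -1040505025741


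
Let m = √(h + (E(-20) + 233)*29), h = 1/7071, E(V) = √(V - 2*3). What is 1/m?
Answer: √7071/√(47778748 + 205059*I*√26) ≈ 0.012163 - 0.00013307*I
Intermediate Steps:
E(V) = √(-6 + V) (E(V) = √(V - 6) = √(-6 + V))
h = 1/7071 ≈ 0.00014142
m = √(47778748/7071 + 29*I*√26) (m = √(1/7071 + (√(-6 - 20) + 233)*29) = √(1/7071 + (√(-26) + 233)*29) = √(1/7071 + (I*√26 + 233)*29) = √(1/7071 + (233 + I*√26)*29) = √(1/7071 + (6757 + 29*I*√26)) = √(47778748/7071 + 29*I*√26) ≈ 82.206 + 0.8994*I)
1/m = 1/(√(337843527108 + 1449972189*I*√26)/7071) = 7071/√(337843527108 + 1449972189*I*√26)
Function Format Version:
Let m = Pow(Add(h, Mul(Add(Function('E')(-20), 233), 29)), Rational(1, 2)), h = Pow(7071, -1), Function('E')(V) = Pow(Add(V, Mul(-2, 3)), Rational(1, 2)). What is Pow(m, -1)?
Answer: Mul(Pow(7071, Rational(1, 2)), Pow(Add(47778748, Mul(205059, I, Pow(26, Rational(1, 2)))), Rational(-1, 2))) ≈ Add(0.012163, Mul(-0.00013307, I))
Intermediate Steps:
Function('E')(V) = Pow(Add(-6, V), Rational(1, 2)) (Function('E')(V) = Pow(Add(V, -6), Rational(1, 2)) = Pow(Add(-6, V), Rational(1, 2)))
h = Rational(1, 7071) ≈ 0.00014142
m = Pow(Add(Rational(47778748, 7071), Mul(29, I, Pow(26, Rational(1, 2)))), Rational(1, 2)) (m = Pow(Add(Rational(1, 7071), Mul(Add(Pow(Add(-6, -20), Rational(1, 2)), 233), 29)), Rational(1, 2)) = Pow(Add(Rational(1, 7071), Mul(Add(Pow(-26, Rational(1, 2)), 233), 29)), Rational(1, 2)) = Pow(Add(Rational(1, 7071), Mul(Add(Mul(I, Pow(26, Rational(1, 2))), 233), 29)), Rational(1, 2)) = Pow(Add(Rational(1, 7071), Mul(Add(233, Mul(I, Pow(26, Rational(1, 2)))), 29)), Rational(1, 2)) = Pow(Add(Rational(1, 7071), Add(6757, Mul(29, I, Pow(26, Rational(1, 2))))), Rational(1, 2)) = Pow(Add(Rational(47778748, 7071), Mul(29, I, Pow(26, Rational(1, 2)))), Rational(1, 2)) ≈ Add(82.206, Mul(0.8994, I)))
Pow(m, -1) = Pow(Mul(Rational(1, 7071), Pow(Add(337843527108, Mul(1449972189, I, Pow(26, Rational(1, 2)))), Rational(1, 2))), -1) = Mul(7071, Pow(Add(337843527108, Mul(1449972189, I, Pow(26, Rational(1, 2)))), Rational(-1, 2)))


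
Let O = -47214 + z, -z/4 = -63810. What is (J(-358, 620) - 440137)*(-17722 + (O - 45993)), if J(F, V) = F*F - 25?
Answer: -45024743378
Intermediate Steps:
J(F, V) = -25 + F**2 (J(F, V) = F**2 - 25 = -25 + F**2)
z = 255240 (z = -4*(-63810) = 255240)
O = 208026 (O = -47214 + 255240 = 208026)
(J(-358, 620) - 440137)*(-17722 + (O - 45993)) = ((-25 + (-358)**2) - 440137)*(-17722 + (208026 - 45993)) = ((-25 + 128164) - 440137)*(-17722 + 162033) = (128139 - 440137)*144311 = -311998*144311 = -45024743378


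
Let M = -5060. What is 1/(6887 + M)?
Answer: 1/1827 ≈ 0.00054735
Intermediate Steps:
1/(6887 + M) = 1/(6887 - 5060) = 1/1827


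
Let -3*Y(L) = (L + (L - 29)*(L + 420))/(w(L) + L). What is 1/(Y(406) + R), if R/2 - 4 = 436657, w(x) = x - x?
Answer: 1/873066 ≈ 1.1454e-6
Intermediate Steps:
w(x) = 0
R = 873322 (R = 8 + 2*436657 = 8 + 873314 = 873322)
Y(L) = -(L + (-29 + L)*(420 + L))/(3*L) (Y(L) = -(L + (L - 29)*(L + 420))/(3*(0 + L)) = -(L + (-29 + L)*(420 + L))/(3*L))
1/(Y(406) + R) = 1/((-392/3 + 4060/406 - ⅓*406) + 873322) = 1/((-392/3 + 4060*(1/406) - 406/3) + 873322) = 1/((-392/3 + 10 - 406/3) + 873322) = 1/(-256 + 873322) = 1/873066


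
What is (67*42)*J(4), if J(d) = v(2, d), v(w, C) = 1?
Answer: 2814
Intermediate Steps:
J(d) = 1
(67*42)*J(4) = (67*42)*1 = 2814*1 = 2814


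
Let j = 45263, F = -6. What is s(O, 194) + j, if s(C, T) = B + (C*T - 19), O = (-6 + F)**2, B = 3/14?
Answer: 1024523/14 ≈ 73180.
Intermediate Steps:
B = 3/14 (B = (1/14)*3 = 3/14 ≈ 0.21429)
O = 144 (O = (-6 - 6)**2 = (-12)**2 = 144)
s(C, T) = -263/14 + C*T (s(C, T) = 3/14 + (C*T - 19) = 3/14 + (-19 + C*T) = -263/14 + C*T)
s(O, 194) + j = (-263/14 + 144*194) + 45263 = (-263/14 + 27936) + 45263 = 390841/14 + 45263 = 1024523/14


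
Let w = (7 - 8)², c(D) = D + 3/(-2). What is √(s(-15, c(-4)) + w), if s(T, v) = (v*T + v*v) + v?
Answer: √433/2 ≈ 10.404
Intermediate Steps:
c(D) = -3/2 + D (c(D) = D + 3*(-½) = D - 3/2 = -3/2 + D)
w = 1 (w = (-1)² = 1)
s(T, v) = v + v² + T*v (s(T, v) = (T*v + v²) + v = (v² + T*v) + v = v + v² + T*v)
√(s(-15, c(-4)) + w) = √((-3/2 - 4)*(1 - 15 + (-3/2 - 4)) + 1) = √(-11*(1 - 15 - 11/2)/2 + 1) = √(-11/2*(-39/2) + 1) = √(429/4 + 1) = √(433/4) = √433/2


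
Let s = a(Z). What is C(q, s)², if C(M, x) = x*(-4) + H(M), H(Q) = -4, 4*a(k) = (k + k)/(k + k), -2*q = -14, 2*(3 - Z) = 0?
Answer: 25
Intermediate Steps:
Z = 3 (Z = 3 - ½*0 = 3 + 0 = 3)
q = 7 (q = -½*(-14) = 7)
a(k) = ¼ (a(k) = ((k + k)/(k + k))/4 = ((2*k)/((2*k)))/4 = ((2*k)*(1/(2*k)))/4 = (¼)*1 = ¼)
s = ¼ ≈ 0.25000
C(M, x) = -4 - 4*x (C(M, x) = x*(-4) - 4 = -4*x - 4 = -4 - 4*x)
C(q, s)² = (-4 - 4*¼)² = (-4 - 1)² = (-5)² = 25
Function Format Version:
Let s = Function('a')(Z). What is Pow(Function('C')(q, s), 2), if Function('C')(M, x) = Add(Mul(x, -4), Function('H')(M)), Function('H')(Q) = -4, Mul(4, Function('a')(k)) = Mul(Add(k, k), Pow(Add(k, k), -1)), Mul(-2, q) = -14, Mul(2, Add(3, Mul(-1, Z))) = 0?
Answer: 25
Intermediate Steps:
Z = 3 (Z = Add(3, Mul(Rational(-1, 2), 0)) = Add(3, 0) = 3)
q = 7 (q = Mul(Rational(-1, 2), -14) = 7)
Function('a')(k) = Rational(1, 4) (Function('a')(k) = Mul(Rational(1, 4), Mul(Add(k, k), Pow(Add(k, k), -1))) = Mul(Rational(1, 4), Mul(Mul(2, k), Pow(Mul(2, k), -1))) = Mul(Rational(1, 4), Mul(Mul(2, k), Mul(Rational(1, 2), Pow(k, -1)))) = Mul(Rational(1, 4), 1) = Rational(1, 4))
s = Rational(1, 4) ≈ 0.25000
Function('C')(M, x) = Add(-4, Mul(-4, x)) (Function('C')(M, x) = Add(Mul(x, -4), -4) = Add(Mul(-4, x), -4) = Add(-4, Mul(-4, x)))
Pow(Function('C')(q, s), 2) = Pow(Add(-4, Mul(-4, Rational(1, 4))), 2) = Pow(Add(-4, -1), 2) = Pow(-5, 2) = 25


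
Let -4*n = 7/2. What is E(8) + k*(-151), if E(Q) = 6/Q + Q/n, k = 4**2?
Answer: -67883/28 ≈ -2424.4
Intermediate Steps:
k = 16
n = -7/8 (n = -7/(4*2) = -1/4*7/2 = -7/8 ≈ -0.87500)
E(Q) = 6/Q - 8*Q/7 (E(Q) = 6/Q + Q/(-7/8) = 6/Q + Q*(-8/7) = 6/Q - 8*Q/7)
E(8) + k*(-151) = (6/8 - 8/7*8) + 16*(-151) = (6*(1/8) - 64/7) - 2416 = (3/4 - 64/7) - 2416 = -235/28 - 2416 = -67883/28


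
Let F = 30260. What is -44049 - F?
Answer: -74309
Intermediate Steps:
-44049 - F = -44049 - 1*30260 = -44049 - 30260 = -74309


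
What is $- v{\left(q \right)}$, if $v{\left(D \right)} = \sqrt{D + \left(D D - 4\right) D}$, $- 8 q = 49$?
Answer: $- \frac{329 i \sqrt{2}}{32} \approx - 14.54 i$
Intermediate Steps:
$q = - \frac{49}{8}$ ($q = \left(- \frac{1}{8}\right) 49 = - \frac{49}{8} \approx -6.125$)
$v{\left(D \right)} = \sqrt{D + D \left(-4 + D^{2}\right)}$ ($v{\left(D \right)} = \sqrt{D + \left(D^{2} - 4\right) D} = \sqrt{D + \left(-4 + D^{2}\right) D} = \sqrt{D + D \left(-4 + D^{2}\right)}$)
$- v{\left(q \right)} = - \sqrt{- \frac{49 \left(-3 + \left(- \frac{49}{8}\right)^{2}\right)}{8}} = - \sqrt{- \frac{49 \left(-3 + \frac{2401}{64}\right)}{8}} = - \sqrt{\left(- \frac{49}{8}\right) \frac{2209}{64}} = - \sqrt{- \frac{108241}{512}} = - \frac{329 i \sqrt{2}}{32}$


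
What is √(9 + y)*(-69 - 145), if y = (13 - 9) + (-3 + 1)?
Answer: -214*√11 ≈ -709.76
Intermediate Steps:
y = 2 (y = 4 - 2 = 2)
√(9 + y)*(-69 - 145) = √(9 + 2)*(-69 - 145) = √11*(-214) = -214*√11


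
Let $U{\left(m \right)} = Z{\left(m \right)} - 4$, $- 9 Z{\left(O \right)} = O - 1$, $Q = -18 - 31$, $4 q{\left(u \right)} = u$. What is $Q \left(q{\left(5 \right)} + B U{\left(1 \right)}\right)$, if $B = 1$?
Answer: $\frac{539}{4} \approx 134.75$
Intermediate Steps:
$q{\left(u \right)} = \frac{u}{4}$
$Q = -49$
$Z{\left(O \right)} = \frac{1}{9} - \frac{O}{9}$ ($Z{\left(O \right)} = - \frac{O - 1}{9} = - \frac{-1 + O}{9} = \frac{1}{9} - \frac{O}{9}$)
$U{\left(m \right)} = - \frac{35}{9} - \frac{m}{9}$ ($U{\left(m \right)} = \left(\frac{1}{9} - \frac{m}{9}\right) - 4 = - \frac{35}{9} - \frac{m}{9}$)
$Q \left(q{\left(5 \right)} + B U{\left(1 \right)}\right) = - 49 \left(\frac{1}{4} \cdot 5 + 1 \left(- \frac{35}{9} - \frac{1}{9}\right)\right) = - 49 \left(\frac{5}{4} + 1 \left(- \frac{35}{9} - \frac{1}{9}\right)\right) = - 49 \left(\frac{5}{4} + 1 \left(-4\right)\right) = - 49 \left(\frac{5}{4} - 4\right) = \left(-49\right) \left(- \frac{11}{4}\right) = \frac{539}{4}$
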